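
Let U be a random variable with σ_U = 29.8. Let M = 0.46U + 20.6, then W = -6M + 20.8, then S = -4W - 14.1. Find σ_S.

σ_S = 328.992

σ_M = |0.46|·29.8 = 13.708.
σ_W = |-6|·13.708 = 82.248.
σ_S = |-4|·82.248 = 328.992.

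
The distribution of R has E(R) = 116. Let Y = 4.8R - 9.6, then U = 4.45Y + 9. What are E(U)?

E(Y) = 4.8·116 + (-9.6) = 547.2.
E(U) = 4.45·547.2 + 9 = 2444.04.

E(U) = 2444.04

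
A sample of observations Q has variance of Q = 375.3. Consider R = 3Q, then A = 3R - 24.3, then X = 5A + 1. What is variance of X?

variance of X = 759982.5

variance of R = 3²·375.3 = 3377.7.
variance of A = 3²·3377.7 = 30399.3.
variance of X = 5²·30399.3 = 759982.5.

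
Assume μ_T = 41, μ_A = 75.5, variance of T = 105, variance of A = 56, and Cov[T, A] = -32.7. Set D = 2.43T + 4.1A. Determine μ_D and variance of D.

μ_D = 409.18, variance of D = 909.7943

μ_D = 2.43·μ_T + 4.1·μ_A = 2.43·41 + 4.1·75.5 = 409.18.
variance of D = a²·variance of T + b²·variance of A + 2ab·Cov[T, A] with a = 2.43, b = 4.1.
= 2.43²·105 + 4.1²·56 + 2·2.43·4.1·(-32.7)
= 620.0145 + 941.36 + (-651.5802) = 909.7943.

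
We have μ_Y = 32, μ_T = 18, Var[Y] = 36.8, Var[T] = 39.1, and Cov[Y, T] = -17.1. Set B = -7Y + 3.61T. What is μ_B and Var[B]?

μ_B = (-7)·μ_Y + 3.61·μ_T = (-7)·32 + 3.61·18 = -159.02.
Var[B] = a²·Var[Y] + b²·Var[T] + 2ab·Cov[Y, T] with a = -7, b = 3.61.
= (-7)²·36.8 + 3.61²·39.1 + 2·(-7)·3.61·(-17.1)
= 1803.2 + 509.55511 + 864.234 = 3176.98911.

μ_B = -159.02, Var[B] = 3176.98911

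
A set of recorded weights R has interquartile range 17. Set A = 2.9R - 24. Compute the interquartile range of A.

Under A = aR + b, IQR(A) = |a|·IQR(R) = |2.9|·17 = 49.3 (shifts cancel; spread scales by |a|).

IQR(A) = 49.3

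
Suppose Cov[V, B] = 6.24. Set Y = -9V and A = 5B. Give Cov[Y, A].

Cov[Y, A] = a·c·Cov[V, B] = (-9)·5·6.24 = -280.8. Additive constants drop out.

Cov[Y, A] = -280.8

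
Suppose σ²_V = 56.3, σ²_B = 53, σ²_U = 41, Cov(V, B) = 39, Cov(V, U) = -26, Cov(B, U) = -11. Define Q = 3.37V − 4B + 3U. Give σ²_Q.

σ²_Q = a²·σ²_V + b²·σ²_B + c²·σ²_U + 2ab·Cov(V, B) + 2ac·Cov(V, U) + 2bc·Cov(B, U), with a = 3.37, b = -4, c = 3.
= 639.39347 + 848 + 369 + (-1051.44) + (-525.72) + 264
= 543.23347.

σ²_Q = 543.23347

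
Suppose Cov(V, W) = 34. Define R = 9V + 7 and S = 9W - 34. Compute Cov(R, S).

Cov(R, S) = 2754

Cov(R, S) = a·c·Cov(V, W) = 9·9·34 = 2754. Additive constants drop out.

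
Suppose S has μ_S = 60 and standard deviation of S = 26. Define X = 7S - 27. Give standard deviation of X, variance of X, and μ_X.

X = 7S - 27 is linear with a = 7, b = -27.
standard deviation of X = |a|·standard deviation of S = |7|·26 = 182.
variance of S = 26² = 676.
variance of X = a²·variance of S = 7²·676 = 33124 (the additive constant -27 does not affect variance).
μ_X = a·μ_S + b = 7·60 + (-27) = 393.

standard deviation of X = 182, variance of X = 33124, μ_X = 393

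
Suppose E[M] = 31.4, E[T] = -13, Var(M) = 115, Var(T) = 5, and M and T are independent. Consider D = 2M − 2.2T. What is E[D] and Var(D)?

E[D] = 91.4, Var(D) = 484.2

E[D] = 2·E[M] + (-2.2)·E[T] = 2·31.4 + (-2.2)·(-13) = 91.4.
Var(D) = a²·Var(M) + b²·Var(T) + 2ab·Cov(M, T) with a = 2, b = -2.2.
Independence gives Cov(M, T) = 0.
= 2²·115 + (-2.2)²·5 + 2·2·(-2.2)·0
= 460 + 24.2 + 0 = 484.2.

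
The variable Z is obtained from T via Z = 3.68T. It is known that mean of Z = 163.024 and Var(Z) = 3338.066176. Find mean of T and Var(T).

From Z = 3.68T: mean of Z = a·mean of T + b, so mean of T = (mean of Z − b)/a = (163.024 − 0)/3.68 = 44.3.
Var(Z) = a²·Var(T), so Var(T) = 3338.066176/3.68² = 246.49.

mean of T = 44.3, Var(T) = 246.49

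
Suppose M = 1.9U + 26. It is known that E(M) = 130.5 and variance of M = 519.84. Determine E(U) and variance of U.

From M = 1.9U + 26: E(M) = a·E(U) + b, so E(U) = (E(M) − b)/a = (130.5 − 26)/1.9 = 55.
variance of M = a²·variance of U, so variance of U = 519.84/1.9² = 144.

E(U) = 55, variance of U = 144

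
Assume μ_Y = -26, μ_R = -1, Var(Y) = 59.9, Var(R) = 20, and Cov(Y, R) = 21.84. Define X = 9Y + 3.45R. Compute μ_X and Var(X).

μ_X = -237.45, Var(X) = 6446.214

μ_X = 9·μ_Y + 3.45·μ_R = 9·(-26) + 3.45·(-1) = -237.45.
Var(X) = a²·Var(Y) + b²·Var(R) + 2ab·Cov(Y, R) with a = 9, b = 3.45.
= 9²·59.9 + 3.45²·20 + 2·9·3.45·21.84
= 4851.9 + 238.05 + 1356.264 = 6446.214.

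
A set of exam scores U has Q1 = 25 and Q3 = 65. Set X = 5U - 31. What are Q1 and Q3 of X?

a = 5 > 0: Q1(X) = a·Q1(U)+b = 94, Q3(X) = a·Q3(U)+b = 294.

Q1(X) = 94, Q3(X) = 294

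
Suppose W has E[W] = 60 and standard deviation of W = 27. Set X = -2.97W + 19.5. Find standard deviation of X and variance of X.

standard deviation of X = 80.19, variance of X = 6430.4361

X = -2.97W + 19.5 is linear with a = -2.97, b = 19.5.
standard deviation of X = |a|·standard deviation of W = |-2.97|·27 = 80.19.
variance of W = 27² = 729.
variance of X = a²·variance of W = (-2.97)²·729 = 6430.4361 (the additive constant 19.5 does not affect variance).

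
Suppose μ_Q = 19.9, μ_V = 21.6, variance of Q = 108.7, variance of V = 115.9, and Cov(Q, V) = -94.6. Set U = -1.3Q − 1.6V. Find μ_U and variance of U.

μ_U = -60.43, variance of U = 86.871

μ_U = (-1.3)·μ_Q + (-1.6)·μ_V = (-1.3)·19.9 + (-1.6)·21.6 = -60.43.
variance of U = a²·variance of Q + b²·variance of V + 2ab·Cov(Q, V) with a = -1.3, b = -1.6.
= (-1.3)²·108.7 + (-1.6)²·115.9 + 2·(-1.3)·(-1.6)·(-94.6)
= 183.703 + 296.704 + (-393.536) = 86.871.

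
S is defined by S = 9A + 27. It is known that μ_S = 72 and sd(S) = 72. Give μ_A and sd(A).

μ_A = 5, sd(A) = 8

From S = 9A + 27: μ_S = a·μ_A + b, so μ_A = (μ_S − b)/a = (72 − 27)/9 = 5.
sd(S) = |a|·sd(A), so sd(A) = 72/|9| = 8.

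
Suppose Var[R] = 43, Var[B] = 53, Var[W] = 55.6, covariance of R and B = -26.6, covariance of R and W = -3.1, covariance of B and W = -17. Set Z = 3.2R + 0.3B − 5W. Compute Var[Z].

Var[Z] = a²·Var[R] + b²·Var[B] + c²·Var[W] + 2ab·covariance of R and B + 2ac·covariance of R and W + 2bc·covariance of B and W, with a = 3.2, b = 0.3, c = -5.
= 440.32 + 4.77 + 1390 + (-51.072) + 99.2 + 51
= 1934.218.

Var[Z] = 1934.218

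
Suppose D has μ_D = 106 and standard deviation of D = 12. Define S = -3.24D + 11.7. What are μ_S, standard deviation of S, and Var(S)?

μ_S = -331.74, standard deviation of S = 38.88, Var(S) = 1511.6544

S = -3.24D + 11.7 is linear with a = -3.24, b = 11.7.
μ_S = a·μ_D + b = (-3.24)·106 + 11.7 = -331.74.
standard deviation of S = |a|·standard deviation of D = |-3.24|·12 = 38.88.
Var(D) = 12² = 144.
Var(S) = a²·Var(D) = (-3.24)²·144 = 1511.6544 (the additive constant 11.7 does not affect variance).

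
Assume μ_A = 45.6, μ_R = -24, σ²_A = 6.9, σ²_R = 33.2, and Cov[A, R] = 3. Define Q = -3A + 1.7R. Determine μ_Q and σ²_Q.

μ_Q = (-3)·μ_A + 1.7·μ_R = (-3)·45.6 + 1.7·(-24) = -177.6.
σ²_Q = a²·σ²_A + b²·σ²_R + 2ab·Cov[A, R] with a = -3, b = 1.7.
= (-3)²·6.9 + 1.7²·33.2 + 2·(-3)·1.7·3
= 62.1 + 95.948 + (-30.6) = 127.448.

μ_Q = -177.6, σ²_Q = 127.448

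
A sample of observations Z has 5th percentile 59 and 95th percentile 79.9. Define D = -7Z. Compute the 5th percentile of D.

Since a = -7 < 0 the transformation is decreasing, reversing order: the 5th percentile of D corresponds to the 95th percentile of Z.
So P_{5}(D) = a·P_{95}(Z) + b = (-7)·79.9 = -559.3.

5th percentile of D = -559.3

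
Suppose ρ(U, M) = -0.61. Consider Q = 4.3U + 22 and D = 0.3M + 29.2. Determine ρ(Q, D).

ρ(Q, D) = -0.61

Linear rescalings preserve correlation up to sign; here the slopes 4.3 and 0.3 have the same sign, so ρ(Q, D) = ρ(U, M) = -0.61.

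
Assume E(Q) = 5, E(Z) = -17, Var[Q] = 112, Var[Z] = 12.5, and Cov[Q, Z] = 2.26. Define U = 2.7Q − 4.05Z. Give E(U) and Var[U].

E(U) = 2.7·E(Q) + (-4.05)·E(Z) = 2.7·5 + (-4.05)·(-17) = 82.35.
Var[U] = a²·Var[Q] + b²·Var[Z] + 2ab·Cov[Q, Z] with a = 2.7, b = -4.05.
= 2.7²·112 + (-4.05)²·12.5 + 2·2.7·(-4.05)·2.26
= 816.48 + 205.03125 + (-49.4262) = 972.08505.

E(U) = 82.35, Var[U] = 972.08505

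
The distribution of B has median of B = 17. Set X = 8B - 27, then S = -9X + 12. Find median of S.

median of X = 8·17 + (-27) = 109.
median of S = (-9)·109 + 12 = -969.

median of S = -969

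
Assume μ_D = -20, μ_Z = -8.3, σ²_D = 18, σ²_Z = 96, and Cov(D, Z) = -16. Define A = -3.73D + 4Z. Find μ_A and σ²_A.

μ_A = (-3.73)·μ_D + 4·μ_Z = (-3.73)·(-20) + 4·(-8.3) = 41.4.
σ²_A = a²·σ²_D + b²·σ²_Z + 2ab·Cov(D, Z) with a = -3.73, b = 4.
= (-3.73)²·18 + 4²·96 + 2·(-3.73)·4·(-16)
= 250.4322 + 1536 + 477.44 = 2263.8722.

μ_A = 41.4, σ²_A = 2263.8722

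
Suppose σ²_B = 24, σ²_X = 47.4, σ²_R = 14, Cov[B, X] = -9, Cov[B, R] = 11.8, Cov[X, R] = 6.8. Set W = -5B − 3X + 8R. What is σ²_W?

σ²_W = a²·σ²_B + b²·σ²_X + c²·σ²_R + 2ab·Cov[B, X] + 2ac·Cov[B, R] + 2bc·Cov[X, R], with a = -5, b = -3, c = 8.
= 600 + 426.6 + 896 + (-270) + (-944) + (-326.4)
= 382.2.

σ²_W = 382.2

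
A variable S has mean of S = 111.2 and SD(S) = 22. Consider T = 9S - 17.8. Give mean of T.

T = 9S - 17.8 is linear with a = 9, b = -17.8.
mean of T = a·mean of S + b = 9·111.2 + (-17.8) = 983.

mean of T = 983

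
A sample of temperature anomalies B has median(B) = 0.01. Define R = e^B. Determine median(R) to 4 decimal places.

e^B is monotone on this domain, so median(R) = exp(0.01) ≈ 1.0101.

median(R) = 1.0101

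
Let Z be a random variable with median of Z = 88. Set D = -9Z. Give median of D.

median of D = -792

A linear map preserves order up to sign, so median of D = a·median of Z + b = (-9)·88 = -792.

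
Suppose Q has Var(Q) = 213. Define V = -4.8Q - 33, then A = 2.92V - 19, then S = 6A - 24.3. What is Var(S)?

Var(S) = 1506365.227008

Var(V) = (-4.8)²·213 = 4907.52.
Var(A) = 2.92²·4907.52 = 41843.478528.
Var(S) = 6²·41843.478528 = 1506365.227008.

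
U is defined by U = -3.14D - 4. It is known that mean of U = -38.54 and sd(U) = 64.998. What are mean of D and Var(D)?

From U = -3.14D - 4: mean of U = a·mean of D + b, so mean of D = (mean of U − b)/a = (-38.54 − (-4))/(-3.14) = 11.
Var(U) = 64.998² = 4224.740004.
Var(U) = a²·Var(D), so Var(D) = 4224.740004/(-3.14)² = 428.49.

mean of D = 11, Var(D) = 428.49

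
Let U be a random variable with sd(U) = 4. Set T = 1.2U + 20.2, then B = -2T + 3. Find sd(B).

sd(T) = |1.2|·4 = 4.8.
sd(B) = |-2|·4.8 = 9.6.

sd(B) = 9.6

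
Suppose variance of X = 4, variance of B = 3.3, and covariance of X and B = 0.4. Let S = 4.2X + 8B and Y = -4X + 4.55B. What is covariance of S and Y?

By bilinearity, covariance of S and Y = ac·variance of X + bd·variance of B + (ad+bc)·covariance of X and B, with a=4.2, b=8, c=-4, d=4.55.
ac·variance of X = 4.2·(-4)·4 = -67.2
bd·variance of B = 8·4.55·3.3 = 120.12
(ad+bc)·covariance of X and B = (-12.89)·0.4 = -5.156
covariance of S and Y = -67.2 + 120.12 + (-5.156) = 47.764.

covariance of S and Y = 47.764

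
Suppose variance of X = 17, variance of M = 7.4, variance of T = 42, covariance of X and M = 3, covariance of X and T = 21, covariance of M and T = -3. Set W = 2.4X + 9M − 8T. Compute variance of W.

variance of W = a²·variance of X + b²·variance of M + c²·variance of T + 2ab·covariance of X and M + 2ac·covariance of X and T + 2bc·covariance of M and T, with a = 2.4, b = 9, c = -8.
= 97.92 + 599.4 + 2688 + 129.6 + (-806.4) + 432
= 3140.52.

variance of W = 3140.52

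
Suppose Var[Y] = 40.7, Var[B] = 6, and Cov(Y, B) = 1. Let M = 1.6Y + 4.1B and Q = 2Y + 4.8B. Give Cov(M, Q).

Cov(M, Q) = 264.2

By bilinearity, Cov(M, Q) = ac·Var[Y] + bd·Var[B] + (ad+bc)·Cov(Y, B), with a=1.6, b=4.1, c=2, d=4.8.
ac·Var[Y] = 1.6·2·40.7 = 130.24
bd·Var[B] = 4.1·4.8·6 = 118.08
(ad+bc)·Cov(Y, B) = (15.88)·1 = 15.88
Cov(M, Q) = 130.24 + 118.08 + 15.88 = 264.2.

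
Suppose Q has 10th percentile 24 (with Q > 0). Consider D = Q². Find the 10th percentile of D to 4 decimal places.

Q² is increasing, so P_{10}(D) = g(P_{10}(Q)) = 576.

10th percentile of D = 576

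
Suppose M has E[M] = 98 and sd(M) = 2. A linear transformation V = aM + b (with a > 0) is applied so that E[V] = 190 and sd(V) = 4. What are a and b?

sd(V) = a·sd(M) (a > 0), so a = 4/2 = 2.
E[V] = a·E[M] + b, so b = 190 − 2·98 = -6.

a = 2, b = -6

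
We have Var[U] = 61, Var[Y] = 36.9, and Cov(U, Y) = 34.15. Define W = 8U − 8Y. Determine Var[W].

Var[W] = 1894.4

Var[W] = a²·Var[U] + b²·Var[Y] + 2ab·Cov(U, Y) with a = 8, b = -8.
= 8²·61 + (-8)²·36.9 + 2·8·(-8)·34.15
= 3904 + 2361.6 + (-4371.2) = 1894.4.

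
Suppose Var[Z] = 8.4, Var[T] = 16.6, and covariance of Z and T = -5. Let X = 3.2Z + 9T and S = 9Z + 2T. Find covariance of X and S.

By bilinearity, covariance of X and S = ac·Var[Z] + bd·Var[T] + (ad+bc)·covariance of Z and T, with a=3.2, b=9, c=9, d=2.
ac·Var[Z] = 3.2·9·8.4 = 241.92
bd·Var[T] = 9·2·16.6 = 298.8
(ad+bc)·covariance of Z and T = (87.4)·(-5) = -437
covariance of X and S = 241.92 + 298.8 + (-437) = 103.72.

covariance of X and S = 103.72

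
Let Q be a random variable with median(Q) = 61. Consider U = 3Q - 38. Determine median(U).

median(U) = 145

A linear map preserves order up to sign, so median(U) = a·median(Q) + b = 3·61 + (-38) = 145.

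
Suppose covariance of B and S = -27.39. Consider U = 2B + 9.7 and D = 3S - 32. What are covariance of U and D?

covariance of U and D = -164.34

covariance of U and D = a·c·covariance of B and S = 2·3·(-27.39) = -164.34. Additive constants drop out.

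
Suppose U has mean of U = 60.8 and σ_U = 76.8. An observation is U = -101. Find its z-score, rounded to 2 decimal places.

z = -2.11

z = (U − mean of U) / σ_U = (-101 − 60.8) / 76.8 ≈ -2.11.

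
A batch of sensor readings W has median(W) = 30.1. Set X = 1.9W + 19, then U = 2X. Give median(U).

median(X) = 1.9·30.1 + 19 = 76.19.
median(U) = 2·76.19 = 152.38.

median(U) = 152.38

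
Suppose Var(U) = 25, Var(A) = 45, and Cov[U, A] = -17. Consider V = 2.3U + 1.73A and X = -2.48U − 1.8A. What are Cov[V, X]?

By bilinearity, Cov[V, X] = ac·Var(U) + bd·Var(A) + (ad+bc)·Cov[U, A], with a=2.3, b=1.73, c=-2.48, d=-1.8.
ac·Var(U) = 2.3·(-2.48)·25 = -142.6
bd·Var(A) = 1.73·(-1.8)·45 = -140.13
(ad+bc)·Cov[U, A] = (-8.4304)·(-17) = 143.3168
Cov[V, X] = -142.6 + (-140.13) + 143.3168 = -139.4132.

Cov[V, X] = -139.4132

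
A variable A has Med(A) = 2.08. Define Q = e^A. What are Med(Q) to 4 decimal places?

Med(Q) = 8.0045

e^A is monotone on this domain, so Med(Q) = exp(2.08) ≈ 8.0045.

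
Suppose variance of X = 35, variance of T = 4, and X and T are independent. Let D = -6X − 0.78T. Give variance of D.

variance of D = a²·variance of X + b²·variance of T + 2ab·Cov(X, T) with a = -6, b = -0.78.
Independence gives Cov(X, T) = 0.
= (-6)²·35 + (-0.78)²·4 + 2·(-6)·(-0.78)·0
= 1260 + 2.4336 + 0 = 1262.4336.

variance of D = 1262.4336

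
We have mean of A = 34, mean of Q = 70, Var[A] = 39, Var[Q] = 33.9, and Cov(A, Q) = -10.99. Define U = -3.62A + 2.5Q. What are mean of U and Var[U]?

mean of U = (-3.62)·mean of A + 2.5·mean of Q = (-3.62)·34 + 2.5·70 = 51.92.
Var[U] = a²·Var[A] + b²·Var[Q] + 2ab·Cov(A, Q) with a = -3.62, b = 2.5.
= (-3.62)²·39 + 2.5²·33.9 + 2·(-3.62)·2.5·(-10.99)
= 511.0716 + 211.875 + 198.919 = 921.8656.

mean of U = 51.92, Var[U] = 921.8656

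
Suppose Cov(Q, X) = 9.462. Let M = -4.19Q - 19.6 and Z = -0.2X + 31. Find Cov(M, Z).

Cov(M, Z) = a·c·Cov(Q, X) = (-4.19)·(-0.2)·9.462 = 7.929156. Additive constants drop out.

Cov(M, Z) = 7.929156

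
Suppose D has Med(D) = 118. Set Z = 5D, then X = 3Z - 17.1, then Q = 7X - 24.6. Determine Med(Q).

Med(Z) = 5·118 = 590.
Med(X) = 3·590 + (-17.1) = 1752.9.
Med(Q) = 7·1752.9 + (-24.6) = 12245.7.

Med(Q) = 12245.7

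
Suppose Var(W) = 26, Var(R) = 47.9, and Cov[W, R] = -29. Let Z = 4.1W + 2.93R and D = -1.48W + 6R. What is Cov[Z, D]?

Cov[Z, D] = 96.6696

By bilinearity, Cov[Z, D] = ac·Var(W) + bd·Var(R) + (ad+bc)·Cov[W, R], with a=4.1, b=2.93, c=-1.48, d=6.
ac·Var(W) = 4.1·(-1.48)·26 = -157.768
bd·Var(R) = 2.93·6·47.9 = 842.082
(ad+bc)·Cov[W, R] = (20.2636)·(-29) = -587.6444
Cov[Z, D] = -157.768 + 842.082 + (-587.6444) = 96.6696.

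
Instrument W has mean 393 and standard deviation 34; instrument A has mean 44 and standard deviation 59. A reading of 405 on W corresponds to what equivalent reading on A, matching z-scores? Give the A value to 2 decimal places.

A = 64.82

z = (405 − 393)/34 ≈ 0.3529.
A = 44 + z·59 = 44 + (405 − 393)·59/34 ≈ 64.82.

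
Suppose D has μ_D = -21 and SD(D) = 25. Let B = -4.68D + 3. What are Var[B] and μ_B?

Var[B] = 13689, μ_B = 101.28

B = -4.68D + 3 is linear with a = -4.68, b = 3.
Var[D] = 25² = 625.
Var[B] = a²·Var[D] = (-4.68)²·625 = 13689 (the additive constant 3 does not affect variance).
μ_B = a·μ_D + b = (-4.68)·(-21) + 3 = 101.28.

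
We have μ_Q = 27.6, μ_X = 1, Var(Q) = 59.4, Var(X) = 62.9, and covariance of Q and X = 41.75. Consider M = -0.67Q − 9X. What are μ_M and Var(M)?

μ_M = -27.492, Var(M) = 5625.06966

μ_M = (-0.67)·μ_Q + (-9)·μ_X = (-0.67)·27.6 + (-9)·1 = -27.492.
Var(M) = a²·Var(Q) + b²·Var(X) + 2ab·covariance of Q and X with a = -0.67, b = -9.
= (-0.67)²·59.4 + (-9)²·62.9 + 2·(-0.67)·(-9)·41.75
= 26.66466 + 5094.9 + 503.505 = 5625.06966.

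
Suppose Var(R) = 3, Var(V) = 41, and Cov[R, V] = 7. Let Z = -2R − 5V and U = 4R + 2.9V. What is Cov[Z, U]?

By bilinearity, Cov[Z, U] = ac·Var(R) + bd·Var(V) + (ad+bc)·Cov[R, V], with a=-2, b=-5, c=4, d=2.9.
ac·Var(R) = (-2)·4·3 = -24
bd·Var(V) = (-5)·2.9·41 = -594.5
(ad+bc)·Cov[R, V] = (-25.8)·7 = -180.6
Cov[Z, U] = -24 + (-594.5) + (-180.6) = -799.1.

Cov[Z, U] = -799.1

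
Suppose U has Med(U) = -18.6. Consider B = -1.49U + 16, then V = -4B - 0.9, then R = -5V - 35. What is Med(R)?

Med(R) = 843.78

Med(B) = (-1.49)·(-18.6) + 16 = 43.714.
Med(V) = (-4)·43.714 + (-0.9) = -175.756.
Med(R) = (-5)·(-175.756) + (-35) = 843.78.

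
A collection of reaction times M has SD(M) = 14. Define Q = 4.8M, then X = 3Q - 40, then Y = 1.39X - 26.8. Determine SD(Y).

SD(Y) = 280.224

SD(Q) = |4.8|·14 = 67.2.
SD(X) = |3|·67.2 = 201.6.
SD(Y) = |1.39|·201.6 = 280.224.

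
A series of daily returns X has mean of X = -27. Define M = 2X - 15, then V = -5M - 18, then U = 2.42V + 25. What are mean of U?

mean of U = 816.34

mean of M = 2·(-27) + (-15) = -69.
mean of V = (-5)·(-69) + (-18) = 327.
mean of U = 2.42·327 + 25 = 816.34.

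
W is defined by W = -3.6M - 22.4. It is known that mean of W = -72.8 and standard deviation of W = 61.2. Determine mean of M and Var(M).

mean of M = 14, Var(M) = 289

From W = -3.6M - 22.4: mean of W = a·mean of M + b, so mean of M = (mean of W − b)/a = (-72.8 − (-22.4))/(-3.6) = 14.
Var(W) = 61.2² = 3745.44.
Var(W) = a²·Var(M), so Var(M) = 3745.44/(-3.6)² = 289.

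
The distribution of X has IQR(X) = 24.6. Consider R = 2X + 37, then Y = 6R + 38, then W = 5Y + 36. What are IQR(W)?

IQR(R) = |2|·24.6 = 49.2.
IQR(Y) = |6|·49.2 = 295.2.
IQR(W) = |5|·295.2 = 1476.

IQR(W) = 1476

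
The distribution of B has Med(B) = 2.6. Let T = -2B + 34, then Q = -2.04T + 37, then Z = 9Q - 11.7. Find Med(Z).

Med(Z) = -207.468

Med(T) = (-2)·2.6 + 34 = 28.8.
Med(Q) = (-2.04)·28.8 + 37 = -21.752.
Med(Z) = 9·(-21.752) + (-11.7) = -207.468.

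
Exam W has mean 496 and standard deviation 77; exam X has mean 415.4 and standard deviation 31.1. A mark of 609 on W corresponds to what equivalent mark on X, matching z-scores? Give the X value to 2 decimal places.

X = 461.04

z = (609 − 496)/77 ≈ 1.4675.
X = 415.4 + z·31.1 = 415.4 + (609 − 496)·31.1/77 ≈ 461.04.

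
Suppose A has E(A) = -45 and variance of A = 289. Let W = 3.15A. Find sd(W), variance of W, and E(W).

sd(W) = 53.55, variance of W = 2867.6025, E(W) = -141.75

W = 3.15A is linear with a = 3.15, b = 0.
sd(A) = √289 = 17.
sd(W) = |a|·sd(A) = |3.15|·17 = 53.55.
variance of W = a²·variance of A = 3.15²·289 = 2867.6025.
E(W) = a·E(A) + b = 3.15·(-45) = -141.75.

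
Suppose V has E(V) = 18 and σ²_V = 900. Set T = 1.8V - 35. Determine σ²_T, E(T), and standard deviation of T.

T = 1.8V - 35 is linear with a = 1.8, b = -35.
σ²_T = a²·σ²_V = 1.8²·900 = 2916 (the additive constant -35 does not affect variance).
E(T) = a·E(V) + b = 1.8·18 + (-35) = -2.6.
standard deviation of V = √900 = 30.
standard deviation of T = |a|·standard deviation of V = |1.8|·30 = 54.

σ²_T = 2916, E(T) = -2.6, standard deviation of T = 54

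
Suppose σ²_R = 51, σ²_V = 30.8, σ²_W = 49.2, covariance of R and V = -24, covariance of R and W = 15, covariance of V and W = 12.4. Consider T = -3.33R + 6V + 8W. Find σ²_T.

σ²_T = 6173.3739

σ²_T = a²·σ²_R + b²·σ²_V + c²·σ²_W + 2ab·covariance of R and V + 2ac·covariance of R and W + 2bc·covariance of V and W, with a = -3.33, b = 6, c = 8.
= 565.5339 + 1108.8 + 3148.8 + 959.04 + (-799.2) + 1190.4
= 6173.3739.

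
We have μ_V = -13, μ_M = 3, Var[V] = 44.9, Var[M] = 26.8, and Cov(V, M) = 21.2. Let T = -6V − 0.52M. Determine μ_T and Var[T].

μ_T = (-6)·μ_V + (-0.52)·μ_M = (-6)·(-13) + (-0.52)·3 = 76.44.
Var[T] = a²·Var[V] + b²·Var[M] + 2ab·Cov(V, M) with a = -6, b = -0.52.
= (-6)²·44.9 + (-0.52)²·26.8 + 2·(-6)·(-0.52)·21.2
= 1616.4 + 7.24672 + 132.288 = 1755.93472.

μ_T = 76.44, Var[T] = 1755.93472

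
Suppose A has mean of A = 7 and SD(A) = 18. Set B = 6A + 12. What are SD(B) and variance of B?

SD(B) = 108, variance of B = 11664

B = 6A + 12 is linear with a = 6, b = 12.
SD(B) = |a|·SD(A) = |6|·18 = 108.
variance of A = 18² = 324.
variance of B = a²·variance of A = 6²·324 = 11664 (the additive constant 12 does not affect variance).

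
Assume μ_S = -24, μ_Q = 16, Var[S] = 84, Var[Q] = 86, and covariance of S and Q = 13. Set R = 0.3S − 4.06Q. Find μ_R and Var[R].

μ_R = 0.3·μ_S + (-4.06)·μ_Q = 0.3·(-24) + (-4.06)·16 = -72.16.
Var[R] = a²·Var[S] + b²·Var[Q] + 2ab·covariance of S and Q with a = 0.3, b = -4.06.
= 0.3²·84 + (-4.06)²·86 + 2·0.3·(-4.06)·13
= 7.56 + 1417.5896 + (-31.668) = 1393.4816.

μ_R = -72.16, Var[R] = 1393.4816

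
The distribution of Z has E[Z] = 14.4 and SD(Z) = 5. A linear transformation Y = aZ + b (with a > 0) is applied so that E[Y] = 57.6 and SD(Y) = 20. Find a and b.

a = 4, b = 0

SD(Y) = a·SD(Z) (a > 0), so a = 20/5 = 4.
E[Y] = a·E[Z] + b, so b = 57.6 − 4·14.4 = 0.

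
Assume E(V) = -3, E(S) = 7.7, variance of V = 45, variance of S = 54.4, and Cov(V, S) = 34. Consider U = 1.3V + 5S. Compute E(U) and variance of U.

E(U) = 34.6, variance of U = 1878.05

E(U) = 1.3·E(V) + 5·E(S) = 1.3·(-3) + 5·7.7 = 34.6.
variance of U = a²·variance of V + b²·variance of S + 2ab·Cov(V, S) with a = 1.3, b = 5.
= 1.3²·45 + 5²·54.4 + 2·1.3·5·34
= 76.05 + 1360 + 442 = 1878.05.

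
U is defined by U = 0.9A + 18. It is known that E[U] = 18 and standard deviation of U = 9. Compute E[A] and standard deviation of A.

From U = 0.9A + 18: E[U] = a·E[A] + b, so E[A] = (E[U] − b)/a = (18 − 18)/0.9 = 0.
standard deviation of U = |a|·standard deviation of A, so standard deviation of A = 9/|0.9| = 10.

E[A] = 0, standard deviation of A = 10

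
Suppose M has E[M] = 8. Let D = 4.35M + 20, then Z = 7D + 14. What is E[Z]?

E[D] = 4.35·8 + 20 = 54.8.
E[Z] = 7·54.8 + 14 = 397.6.

E[Z] = 397.6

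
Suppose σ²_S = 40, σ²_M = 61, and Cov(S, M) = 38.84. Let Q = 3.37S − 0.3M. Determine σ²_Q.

σ²_Q = a²·σ²_S + b²·σ²_M + 2ab·Cov(S, M) with a = 3.37, b = -0.3.
= 3.37²·40 + (-0.3)²·61 + 2·3.37·(-0.3)·38.84
= 454.276 + 5.49 + (-78.53448) = 381.23152.

σ²_Q = 381.23152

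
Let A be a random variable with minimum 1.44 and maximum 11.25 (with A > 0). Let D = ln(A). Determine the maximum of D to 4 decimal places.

max(D) = 2.4204

ln(A) is increasing on this domain, so max(D) comes from max(A) = 11.25: max(D) = ln(11.25) ≈ 2.4204.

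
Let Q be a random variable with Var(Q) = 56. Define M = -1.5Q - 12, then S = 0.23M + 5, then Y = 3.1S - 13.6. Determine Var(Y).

Var(Y) = 64.054494

Var(M) = (-1.5)²·56 = 126.
Var(S) = 0.23²·126 = 6.6654.
Var(Y) = 3.1²·6.6654 = 64.054494.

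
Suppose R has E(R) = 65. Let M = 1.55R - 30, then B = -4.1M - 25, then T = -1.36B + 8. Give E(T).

E(M) = 1.55·65 + (-30) = 70.75.
E(B) = (-4.1)·70.75 + (-25) = -315.075.
E(T) = (-1.36)·(-315.075) + 8 = 436.502.

E(T) = 436.502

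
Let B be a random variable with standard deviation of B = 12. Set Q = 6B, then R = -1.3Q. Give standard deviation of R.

standard deviation of R = 93.6

standard deviation of Q = |6|·12 = 72.
standard deviation of R = |-1.3|·72 = 93.6.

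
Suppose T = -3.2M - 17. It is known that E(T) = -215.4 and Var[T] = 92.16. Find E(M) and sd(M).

From T = -3.2M - 17: E(T) = a·E(M) + b, so E(M) = (E(T) − b)/a = (-215.4 − (-17))/(-3.2) = 62.
sd(T) = √92.16 = 9.6.
sd(T) = |a|·sd(M), so sd(M) = 9.6/|-3.2| = 3.

E(M) = 62, sd(M) = 3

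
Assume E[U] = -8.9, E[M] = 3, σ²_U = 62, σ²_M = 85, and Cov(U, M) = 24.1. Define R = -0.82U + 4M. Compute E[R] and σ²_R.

E[R] = (-0.82)·E[U] + 4·E[M] = (-0.82)·(-8.9) + 4·3 = 19.298.
σ²_R = a²·σ²_U + b²·σ²_M + 2ab·Cov(U, M) with a = -0.82, b = 4.
= (-0.82)²·62 + 4²·85 + 2·(-0.82)·4·24.1
= 41.6888 + 1360 + (-158.096) = 1243.5928.

E[R] = 19.298, σ²_R = 1243.5928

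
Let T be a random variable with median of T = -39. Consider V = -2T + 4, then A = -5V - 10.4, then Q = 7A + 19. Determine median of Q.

median of Q = -2923.8

median of V = (-2)·(-39) + 4 = 82.
median of A = (-5)·82 + (-10.4) = -420.4.
median of Q = 7·(-420.4) + 19 = -2923.8.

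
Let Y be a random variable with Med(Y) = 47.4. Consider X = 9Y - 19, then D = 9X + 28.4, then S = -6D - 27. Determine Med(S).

Med(S) = -22207.8

Med(X) = 9·47.4 + (-19) = 407.6.
Med(D) = 9·407.6 + 28.4 = 3696.8.
Med(S) = (-6)·3696.8 + (-27) = -22207.8.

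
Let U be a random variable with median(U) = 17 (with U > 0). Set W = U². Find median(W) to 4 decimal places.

median(W) = 289

U² is monotone on this domain, so median(W) = square(17) = 289.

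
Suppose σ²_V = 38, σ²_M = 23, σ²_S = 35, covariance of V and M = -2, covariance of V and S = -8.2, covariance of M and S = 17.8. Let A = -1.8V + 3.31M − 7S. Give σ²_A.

σ²_A = a²·σ²_V + b²·σ²_M + c²·σ²_S + 2ab·covariance of V and M + 2ac·covariance of V and S + 2bc·covariance of M and S, with a = -1.8, b = 3.31, c = -7.
= 123.12 + 251.9903 + 1715 + 23.832 + (-206.64) + (-824.852)
= 1082.4503.

σ²_A = 1082.4503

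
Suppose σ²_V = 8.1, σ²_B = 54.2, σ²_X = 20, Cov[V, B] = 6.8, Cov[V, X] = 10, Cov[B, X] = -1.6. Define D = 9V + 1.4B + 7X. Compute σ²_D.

σ²_D = a²·σ²_V + b²·σ²_B + c²·σ²_X + 2ab·Cov[V, B] + 2ac·Cov[V, X] + 2bc·Cov[B, X], with a = 9, b = 1.4, c = 7.
= 656.1 + 106.232 + 980 + 171.36 + 1260 + (-31.36)
= 3142.332.

σ²_D = 3142.332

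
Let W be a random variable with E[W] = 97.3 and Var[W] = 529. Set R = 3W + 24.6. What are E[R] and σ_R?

R = 3W + 24.6 is linear with a = 3, b = 24.6.
E[R] = a·E[W] + b = 3·97.3 + 24.6 = 316.5.
σ_W = √529 = 23.
σ_R = |a|·σ_W = |3|·23 = 69.

E[R] = 316.5, σ_R = 69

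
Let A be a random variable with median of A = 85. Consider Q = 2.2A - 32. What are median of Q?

median of Q = 155

A linear map preserves order up to sign, so median of Q = a·median of A + b = 2.2·85 + (-32) = 155.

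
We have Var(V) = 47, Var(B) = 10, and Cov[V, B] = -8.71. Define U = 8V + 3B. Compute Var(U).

Var(U) = 2679.92

Var(U) = a²·Var(V) + b²·Var(B) + 2ab·Cov[V, B] with a = 8, b = 3.
= 8²·47 + 3²·10 + 2·8·3·(-8.71)
= 3008 + 90 + (-418.08) = 2679.92.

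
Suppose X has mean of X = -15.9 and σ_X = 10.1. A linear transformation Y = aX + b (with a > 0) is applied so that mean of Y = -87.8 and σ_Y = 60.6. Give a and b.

a = 6, b = 7.6

σ_Y = a·σ_X (a > 0), so a = 60.6/10.1 = 6.
mean of Y = a·mean of X + b, so b = -87.8 − 6·(-15.9) = 7.6.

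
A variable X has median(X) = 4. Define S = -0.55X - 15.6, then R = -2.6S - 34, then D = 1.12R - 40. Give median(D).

median(D) = -26.2464

median(S) = (-0.55)·4 + (-15.6) = -17.8.
median(R) = (-2.6)·(-17.8) + (-34) = 12.28.
median(D) = 1.12·12.28 + (-40) = -26.2464.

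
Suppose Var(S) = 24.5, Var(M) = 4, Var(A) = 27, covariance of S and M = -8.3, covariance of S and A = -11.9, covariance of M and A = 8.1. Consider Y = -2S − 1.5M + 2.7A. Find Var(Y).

Var(Y) = 316.94

Var(Y) = a²·Var(S) + b²·Var(M) + c²·Var(A) + 2ab·covariance of S and M + 2ac·covariance of S and A + 2bc·covariance of M and A, with a = -2, b = -1.5, c = 2.7.
= 98 + 9 + 196.83 + (-49.8) + 128.52 + (-65.61)
= 316.94.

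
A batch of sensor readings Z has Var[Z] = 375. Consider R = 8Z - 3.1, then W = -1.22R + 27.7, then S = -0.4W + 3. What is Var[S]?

Var[S] = 5715.456

Var[R] = 8²·375 = 24000.
Var[W] = (-1.22)²·24000 = 35721.6.
Var[S] = (-0.4)²·35721.6 = 5715.456.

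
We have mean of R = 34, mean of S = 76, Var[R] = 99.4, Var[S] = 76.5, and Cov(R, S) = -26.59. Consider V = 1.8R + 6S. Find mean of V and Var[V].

mean of V = 1.8·mean of R + 6·mean of S = 1.8·34 + 6·76 = 517.2.
Var[V] = a²·Var[R] + b²·Var[S] + 2ab·Cov(R, S) with a = 1.8, b = 6.
= 1.8²·99.4 + 6²·76.5 + 2·1.8·6·(-26.59)
= 322.056 + 2754 + (-574.344) = 2501.712.

mean of V = 517.2, Var[V] = 2501.712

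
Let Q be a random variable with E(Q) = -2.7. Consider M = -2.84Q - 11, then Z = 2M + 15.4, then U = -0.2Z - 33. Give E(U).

E(M) = (-2.84)·(-2.7) + (-11) = -3.332.
E(Z) = 2·(-3.332) + 15.4 = 8.736.
E(U) = (-0.2)·8.736 + (-33) = -34.7472.

E(U) = -34.7472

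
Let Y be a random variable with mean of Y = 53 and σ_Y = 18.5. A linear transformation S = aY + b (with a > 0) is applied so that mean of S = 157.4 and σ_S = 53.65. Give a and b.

a = 2.9, b = 3.7

σ_S = a·σ_Y (a > 0), so a = 53.65/18.5 = 2.9.
mean of S = a·mean of Y + b, so b = 157.4 − 2.9·53 = 3.7.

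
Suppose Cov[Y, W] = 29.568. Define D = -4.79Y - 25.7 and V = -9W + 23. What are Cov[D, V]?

Cov[D, V] = 1274.67648

Cov[D, V] = a·c·Cov[Y, W] = (-4.79)·(-9)·29.568 = 1274.67648. Additive constants drop out.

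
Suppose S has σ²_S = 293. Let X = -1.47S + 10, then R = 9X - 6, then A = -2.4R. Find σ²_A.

σ²_X = (-1.47)²·293 = 633.1437.
σ²_R = 9²·633.1437 = 51284.6397.
σ²_A = (-2.4)²·51284.6397 = 295399.524672.

σ²_A = 295399.524672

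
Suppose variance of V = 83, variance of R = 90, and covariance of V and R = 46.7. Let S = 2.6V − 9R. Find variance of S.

variance of S = 5665.52

variance of S = a²·variance of V + b²·variance of R + 2ab·covariance of V and R with a = 2.6, b = -9.
= 2.6²·83 + (-9)²·90 + 2·2.6·(-9)·46.7
= 561.08 + 7290 + (-2185.56) = 5665.52.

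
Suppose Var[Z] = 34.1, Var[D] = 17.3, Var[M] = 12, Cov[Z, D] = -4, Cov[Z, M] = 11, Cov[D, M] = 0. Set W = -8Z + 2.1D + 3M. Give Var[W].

Var[W] = a²·Var[Z] + b²·Var[D] + c²·Var[M] + 2ab·Cov[Z, D] + 2ac·Cov[Z, M] + 2bc·Cov[D, M], with a = -8, b = 2.1, c = 3.
= 2182.4 + 76.293 + 108 + 134.4 + (-528) + 0
= 1973.093.

Var[W] = 1973.093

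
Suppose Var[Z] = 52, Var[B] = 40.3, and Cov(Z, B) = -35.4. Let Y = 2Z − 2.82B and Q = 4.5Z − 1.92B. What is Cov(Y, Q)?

By bilinearity, Cov(Y, Q) = ac·Var[Z] + bd·Var[B] + (ad+bc)·Cov(Z, B), with a=2, b=-2.82, c=4.5, d=-1.92.
ac·Var[Z] = 2·4.5·52 = 468
bd·Var[B] = (-2.82)·(-1.92)·40.3 = 218.20032
(ad+bc)·Cov(Z, B) = (-16.53)·(-35.4) = 585.162
Cov(Y, Q) = 468 + 218.20032 + 585.162 = 1271.36232.

Cov(Y, Q) = 1271.36232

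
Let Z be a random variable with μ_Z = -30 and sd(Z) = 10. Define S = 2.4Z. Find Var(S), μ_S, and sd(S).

S = 2.4Z is linear with a = 2.4, b = 0.
Var(Z) = 10² = 100.
Var(S) = a²·Var(Z) = 2.4²·100 = 576.
μ_S = a·μ_Z + b = 2.4·(-30) = -72.
sd(S) = |a|·sd(Z) = |2.4|·10 = 24.

Var(S) = 576, μ_S = -72, sd(S) = 24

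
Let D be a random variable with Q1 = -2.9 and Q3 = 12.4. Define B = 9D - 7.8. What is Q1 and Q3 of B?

Q1(B) = -33.9, Q3(B) = 103.8

a = 9 > 0: Q1(B) = a·Q1(D)+b = -33.9, Q3(B) = a·Q3(D)+b = 103.8.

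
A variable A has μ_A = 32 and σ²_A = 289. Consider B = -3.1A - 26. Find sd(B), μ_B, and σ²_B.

B = -3.1A - 26 is linear with a = -3.1, b = -26.
sd(A) = √289 = 17.
sd(B) = |a|·sd(A) = |-3.1|·17 = 52.7.
μ_B = a·μ_A + b = (-3.1)·32 + (-26) = -125.2.
σ²_B = a²·σ²_A = (-3.1)²·289 = 2777.29 (the additive constant -26 does not affect variance).

sd(B) = 52.7, μ_B = -125.2, σ²_B = 2777.29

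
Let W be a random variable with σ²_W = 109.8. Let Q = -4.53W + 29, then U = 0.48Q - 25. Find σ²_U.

σ²_U = 519.136086528

σ²_Q = (-4.53)²·109.8 = 2253.19482.
σ²_U = 0.48²·2253.19482 = 519.136086528.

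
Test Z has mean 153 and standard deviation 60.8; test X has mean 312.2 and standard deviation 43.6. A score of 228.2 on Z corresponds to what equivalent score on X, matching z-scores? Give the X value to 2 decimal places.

X = 366.13

z = (228.2 − 153)/60.8 ≈ 1.2368.
X = 312.2 + z·43.6 = 312.2 + (228.2 − 153)·43.6/60.8 ≈ 366.13.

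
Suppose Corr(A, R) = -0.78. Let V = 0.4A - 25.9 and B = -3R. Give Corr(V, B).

Linear rescalings preserve |correlation|; the slopes 0.4 and -3 have opposite signs, so the correlation flips sign: Corr(V, B) = −Corr(A, R) = 0.78.

Corr(V, B) = 0.78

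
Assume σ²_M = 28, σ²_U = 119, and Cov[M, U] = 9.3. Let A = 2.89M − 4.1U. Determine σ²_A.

σ²_A = 2013.8574

σ²_A = a²·σ²_M + b²·σ²_U + 2ab·Cov[M, U] with a = 2.89, b = -4.1.
= 2.89²·28 + (-4.1)²·119 + 2·2.89·(-4.1)·9.3
= 233.8588 + 2000.39 + (-220.3914) = 2013.8574.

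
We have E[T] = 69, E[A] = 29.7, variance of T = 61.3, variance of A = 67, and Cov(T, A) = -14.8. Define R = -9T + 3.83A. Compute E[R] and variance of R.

E[R] = (-9)·E[T] + 3.83·E[A] = (-9)·69 + 3.83·29.7 = -507.249.
variance of R = a²·variance of T + b²·variance of A + 2ab·Cov(T, A) with a = -9, b = 3.83.
= (-9)²·61.3 + 3.83²·67 + 2·(-9)·3.83·(-14.8)
= 4965.3 + 982.8163 + 1020.312 = 6968.4283.

E[R] = -507.249, variance of R = 6968.4283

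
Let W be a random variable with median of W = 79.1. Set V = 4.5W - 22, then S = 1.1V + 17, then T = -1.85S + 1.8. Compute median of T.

median of V = 4.5·79.1 + (-22) = 333.95.
median of S = 1.1·333.95 + 17 = 384.345.
median of T = (-1.85)·384.345 + 1.8 = -709.23825.

median of T = -709.23825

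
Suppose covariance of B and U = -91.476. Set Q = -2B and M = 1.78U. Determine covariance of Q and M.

covariance of Q and M = 325.65456

covariance of Q and M = a·c·covariance of B and U = (-2)·1.78·(-91.476) = 325.65456. Additive constants drop out.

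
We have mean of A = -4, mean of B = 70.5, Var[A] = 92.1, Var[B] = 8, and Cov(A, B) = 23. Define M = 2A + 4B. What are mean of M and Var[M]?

mean of M = 274, Var[M] = 864.4

mean of M = 2·mean of A + 4·mean of B = 2·(-4) + 4·70.5 = 274.
Var[M] = a²·Var[A] + b²·Var[B] + 2ab·Cov(A, B) with a = 2, b = 4.
= 2²·92.1 + 4²·8 + 2·2·4·23
= 368.4 + 128 + 368 = 864.4.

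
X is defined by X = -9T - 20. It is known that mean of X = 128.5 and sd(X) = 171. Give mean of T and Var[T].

From X = -9T - 20: mean of X = a·mean of T + b, so mean of T = (mean of X − b)/a = (128.5 − (-20))/(-9) = -16.5.
Var[X] = 171² = 29241.
Var[X] = a²·Var[T], so Var[T] = 29241/(-9)² = 361.

mean of T = -16.5, Var[T] = 361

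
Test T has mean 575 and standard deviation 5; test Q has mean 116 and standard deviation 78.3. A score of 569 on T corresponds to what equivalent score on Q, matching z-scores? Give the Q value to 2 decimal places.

z = (569 − 575)/5 = -1.2.
Q = 116 + z·78.3 = 116 + (569 − 575)·78.3/5 = 22.04.

Q = 22.04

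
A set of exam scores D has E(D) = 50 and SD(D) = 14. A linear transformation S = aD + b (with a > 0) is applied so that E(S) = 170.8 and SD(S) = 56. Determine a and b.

a = 4, b = -29.2

SD(S) = a·SD(D) (a > 0), so a = 56/14 = 4.
E(S) = a·E(D) + b, so b = 170.8 − 4·50 = -29.2.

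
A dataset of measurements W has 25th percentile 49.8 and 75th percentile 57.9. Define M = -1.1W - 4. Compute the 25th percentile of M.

Since a = -1.1 < 0 the transformation is decreasing, reversing order: the 25th percentile of M corresponds to the 75th percentile of W.
So P_{25}(M) = a·P_{75}(W) + b = (-1.1)·57.9 + (-4) = -67.69.

25th percentile of M = -67.69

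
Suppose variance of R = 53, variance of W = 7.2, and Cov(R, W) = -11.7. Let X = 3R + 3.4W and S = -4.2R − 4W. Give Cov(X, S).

Cov(X, S) = -458.244

By bilinearity, Cov(X, S) = ac·variance of R + bd·variance of W + (ad+bc)·Cov(R, W), with a=3, b=3.4, c=-4.2, d=-4.
ac·variance of R = 3·(-4.2)·53 = -667.8
bd·variance of W = 3.4·(-4)·7.2 = -97.92
(ad+bc)·Cov(R, W) = (-26.28)·(-11.7) = 307.476
Cov(X, S) = -667.8 + (-97.92) + 307.476 = -458.244.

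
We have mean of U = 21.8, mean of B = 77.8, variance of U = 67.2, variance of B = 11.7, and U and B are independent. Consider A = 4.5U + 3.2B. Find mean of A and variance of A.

mean of A = 347.06, variance of A = 1480.608

mean of A = 4.5·mean of U + 3.2·mean of B = 4.5·21.8 + 3.2·77.8 = 347.06.
variance of A = a²·variance of U + b²·variance of B + 2ab·covariance of U and B with a = 4.5, b = 3.2.
Independence gives covariance of U and B = 0.
= 4.5²·67.2 + 3.2²·11.7 + 2·4.5·3.2·0
= 1360.8 + 119.808 + 0 = 1480.608.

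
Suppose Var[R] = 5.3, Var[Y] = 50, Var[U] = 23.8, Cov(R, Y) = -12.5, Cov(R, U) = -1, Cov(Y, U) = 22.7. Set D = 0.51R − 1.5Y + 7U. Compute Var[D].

Var[D] = a²·Var[R] + b²·Var[Y] + c²·Var[U] + 2ab·Cov(R, Y) + 2ac·Cov(R, U) + 2bc·Cov(Y, U), with a = 0.51, b = -1.5, c = 7.
= 1.37853 + 112.5 + 1166.2 + 19.125 + (-7.14) + (-476.7)
= 815.36353.

Var[D] = 815.36353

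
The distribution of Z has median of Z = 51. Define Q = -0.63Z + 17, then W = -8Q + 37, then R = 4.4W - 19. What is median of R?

median of Q = (-0.63)·51 + 17 = -15.13.
median of W = (-8)·(-15.13) + 37 = 158.04.
median of R = 4.4·158.04 + (-19) = 676.376.

median of R = 676.376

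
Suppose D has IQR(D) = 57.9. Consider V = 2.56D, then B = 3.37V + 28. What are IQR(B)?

IQR(V) = |2.56|·57.9 = 148.224.
IQR(B) = |3.37|·148.224 = 499.51488.

IQR(B) = 499.51488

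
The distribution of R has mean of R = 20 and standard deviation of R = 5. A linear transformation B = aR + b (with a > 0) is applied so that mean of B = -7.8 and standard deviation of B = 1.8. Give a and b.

a = 0.36, b = -15

standard deviation of B = a·standard deviation of R (a > 0), so a = 1.8/5 = 0.36.
mean of B = a·mean of R + b, so b = -7.8 − 0.36·20 = -15.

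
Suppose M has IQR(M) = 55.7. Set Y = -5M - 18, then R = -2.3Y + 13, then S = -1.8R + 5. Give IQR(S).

IQR(S) = 1152.99

IQR(Y) = |-5|·55.7 = 278.5.
IQR(R) = |-2.3|·278.5 = 640.55.
IQR(S) = |-1.8|·640.55 = 1152.99.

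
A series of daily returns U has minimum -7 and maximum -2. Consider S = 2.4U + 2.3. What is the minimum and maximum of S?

min(S) = -14.5, max(S) = -2.5

a = 2.4 > 0, so min(S) = a·min(U)+b = 2.4·(-7) + 2.3 = -14.5 and max(S) = 2.4·(-2) + 2.3 = -2.5.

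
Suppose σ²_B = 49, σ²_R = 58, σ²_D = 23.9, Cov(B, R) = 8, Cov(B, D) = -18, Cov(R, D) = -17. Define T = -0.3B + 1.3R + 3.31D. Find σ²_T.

σ²_T = 247.48679

σ²_T = a²·σ²_B + b²·σ²_R + c²·σ²_D + 2ab·Cov(B, R) + 2ac·Cov(B, D) + 2bc·Cov(R, D), with a = -0.3, b = 1.3, c = 3.31.
= 4.41 + 98.02 + 261.85079 + (-6.24) + 35.748 + (-146.302)
= 247.48679.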